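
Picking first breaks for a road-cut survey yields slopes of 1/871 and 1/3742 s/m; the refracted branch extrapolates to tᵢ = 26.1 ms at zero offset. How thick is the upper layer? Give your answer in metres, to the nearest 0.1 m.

11.7 m

h = tᵢ·V₁·V₂ / (2·√(V₂²−V₁²)).
√(V₂²−V₁²) = √(3742² − 871²) = 3639.2 m/s.
h = 0.0261 s × 871 × 3742 / (2 × 3639.2) = 11.69 m.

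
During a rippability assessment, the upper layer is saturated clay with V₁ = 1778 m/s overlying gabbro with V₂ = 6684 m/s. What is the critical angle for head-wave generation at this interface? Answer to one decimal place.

15.4°

At critical incidence the refracted ray runs along the interface (θ₂ = 90°), so sin θ_c = V₁/V₂.
θ_c = arcsin(1778/6684) = arcsin 0.2660 = 15.43°.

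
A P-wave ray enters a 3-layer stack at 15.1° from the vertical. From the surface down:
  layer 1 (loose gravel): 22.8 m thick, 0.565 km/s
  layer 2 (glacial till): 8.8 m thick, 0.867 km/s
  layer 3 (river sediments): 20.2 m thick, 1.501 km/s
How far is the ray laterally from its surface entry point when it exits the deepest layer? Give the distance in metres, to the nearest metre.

Ray parameter p = sin 15.1° / 0.565 km/s = 4.6107e-01 s/km.
Layer 1: θ = 15.10°; offset = 22.8·tan 15.10° = 6.152 m.
Layer 2: sin θ = p·0.867 = 0.3997 → θ = 23.56°; offset = 8.8·tan 23.56° = 3.838 m.
Layer 3: sin θ = p·1.501 = 0.6921 → θ = 43.79°; offset = 20.2·tan 43.79° = 19.367 m.
Total horizontal offset = 29.357 m.

29 m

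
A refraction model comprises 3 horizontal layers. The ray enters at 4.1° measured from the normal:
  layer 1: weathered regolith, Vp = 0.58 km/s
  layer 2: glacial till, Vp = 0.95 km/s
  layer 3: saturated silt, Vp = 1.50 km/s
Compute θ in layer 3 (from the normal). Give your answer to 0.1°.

10.7°

Ray parameter p = sin 4.1° / 0.58 = 1.2327e-01 s/km.
sin θ_3 = p·V_3 = 1.2327e-01 × 1.50 = 0.1849.
θ_3 = arcsin 0.1849 = 10.66°.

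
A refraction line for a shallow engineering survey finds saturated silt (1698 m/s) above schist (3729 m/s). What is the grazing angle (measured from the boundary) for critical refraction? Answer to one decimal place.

62.9°

At critical incidence the refracted ray runs along the interface (θ₂ = 90°), so sin θ_c = V₁/V₂.
θ_c = arcsin(1698/3729) = arcsin 0.4553 = 27.09°.
Measured from the interface: 90° − 27.09° = 62.91°.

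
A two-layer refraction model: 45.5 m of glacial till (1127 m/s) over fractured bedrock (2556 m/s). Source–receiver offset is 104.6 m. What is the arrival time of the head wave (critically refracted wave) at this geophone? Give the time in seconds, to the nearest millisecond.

θ_c = arcsin(V₁/V₂) = arcsin(1127/2556) = 26.16°, cos θ_c = 0.8975.
Intercept time tᵢ = 2h cos θ_c / V₁ = 2·45.5·0.8975/1127 = 0.07247 s.
t = x/V₂ + tᵢ = 104.6/2556 + 0.07247 = 0.11340 s.

0.113 s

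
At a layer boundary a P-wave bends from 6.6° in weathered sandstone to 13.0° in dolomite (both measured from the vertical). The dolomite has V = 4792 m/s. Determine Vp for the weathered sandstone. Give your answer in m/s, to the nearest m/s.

Snell's law: sin 6.6°/V₁ = sin 13.0°/V₂.
V₁ = V₂·sin 6.6°/sin 13.0° = 4792 × 0.5109 = 2448.44 m/s.

2448 m/s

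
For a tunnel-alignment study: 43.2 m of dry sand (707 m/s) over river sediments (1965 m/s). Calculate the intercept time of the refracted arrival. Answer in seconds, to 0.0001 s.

0.1140 s

θ_c = arcsin(V₁/V₂) = arcsin(707/1965) = 21.09°; cos θ_c = 0.9330.
tᵢ = 2h·cos θ_c / V₁ = 2·43.2·0.9330 / 707 = 0.11402 s.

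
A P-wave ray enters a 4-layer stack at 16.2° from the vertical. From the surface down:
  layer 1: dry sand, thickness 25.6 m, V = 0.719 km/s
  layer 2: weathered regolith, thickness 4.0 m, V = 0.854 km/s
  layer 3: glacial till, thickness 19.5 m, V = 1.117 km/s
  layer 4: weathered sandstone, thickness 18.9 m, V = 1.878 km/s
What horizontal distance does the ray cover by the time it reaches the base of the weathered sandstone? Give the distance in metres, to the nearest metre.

38 m

Ray parameter p = sin 16.2° / 0.719 km/s = 3.8803e-01 s/km.
Layer 1: θ = 16.20°; offset = 25.6·tan 16.20° = 7.437 m.
Layer 2: sin θ = p·0.854 = 0.3314 → θ = 19.35°; offset = 4.0·tan 19.35° = 1.405 m.
Layer 3: sin θ = p·1.117 = 0.4334 → θ = 25.69°; offset = 19.5·tan 25.69° = 9.378 m.
Layer 4: sin θ = p·1.878 = 0.7287 → θ = 46.78°; offset = 18.9·tan 46.78° = 20.111 m.
Σ offsets = 38.332 m.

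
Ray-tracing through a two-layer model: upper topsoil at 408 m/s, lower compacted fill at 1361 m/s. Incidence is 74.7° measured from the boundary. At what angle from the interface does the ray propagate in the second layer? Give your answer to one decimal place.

Convert to the normal: θ₁ = 90° − 74.7° = 15.3°.
Snell's law: sin θ₂ = (V₂/V₁)·sin θ₁ = (1361/408)·sin 15.3° = 0.8802.
θ₂ = sin⁻¹(0.8802) = 61.67° (from vertical).
From the interface: 90° − 61.67° = 28.33°.

28.3°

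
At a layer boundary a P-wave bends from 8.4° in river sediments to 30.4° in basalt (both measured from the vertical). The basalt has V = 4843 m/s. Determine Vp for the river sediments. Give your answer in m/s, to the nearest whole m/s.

sin 8.4° = 0.1461; sin 30.4° = 0.5060.
V₁ = V₂·(sin θ₁/sin θ₂) = 4843·(0.1461/0.5060) = 1398.09 m/s.

1398 m/s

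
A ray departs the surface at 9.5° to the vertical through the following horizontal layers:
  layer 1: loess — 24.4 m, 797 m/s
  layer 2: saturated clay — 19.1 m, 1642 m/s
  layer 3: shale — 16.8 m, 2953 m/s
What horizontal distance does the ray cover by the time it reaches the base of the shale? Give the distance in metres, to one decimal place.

24.0 m

p = sin θ₁/V₁ = sin 9.5°/797 = 2.0709e-04 s/m is conserved through the stack.
Layer 1: θ = 9.50°; offset = 24.4·tan 9.50° = 4.083 m.
Layer 2: sin θ = p·1642 = 0.3400 → θ = 19.88°; offset = 19.1·tan 19.88° = 6.906 m.
Layer 3: sin θ = p·2953 = 0.6115 → θ = 37.70°; offset = 16.8·tan 37.70° = 12.984 m.
Summing the layer offsets gives 23.974 m.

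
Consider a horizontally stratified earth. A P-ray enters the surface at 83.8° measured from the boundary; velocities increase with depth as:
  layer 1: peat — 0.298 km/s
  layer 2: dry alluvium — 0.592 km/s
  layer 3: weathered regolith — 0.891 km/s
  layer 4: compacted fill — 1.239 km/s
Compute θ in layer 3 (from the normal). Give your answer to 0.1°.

18.8°

From the normal: θ₁ = 90° − 83.8° = 6.2°.
Snell's law across each interface conserves sin θ / V, so sin θ_3 = V_3·sin θ₁/V₁.
sin θ_3 = 0.891 × sin 6.2° / 0.298 = 0.3229.
θ_3 = arcsin 0.3229 = 18.84°.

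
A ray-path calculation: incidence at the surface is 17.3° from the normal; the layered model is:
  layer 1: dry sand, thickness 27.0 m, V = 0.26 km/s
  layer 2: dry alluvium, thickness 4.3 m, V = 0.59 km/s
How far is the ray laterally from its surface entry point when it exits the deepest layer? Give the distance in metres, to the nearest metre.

Apply Snell's law at each interface; in layer i the horizontal offset is hᵢ·tan θᵢ.
Layer 1: θ = 17.30°; offset = 27.0·tan 17.30° = 8.410 m.
Layer 2: sin θ = 0.59·sin 17.3°/0.26 = 0.6748, θ = 42.44°; offset = 4.3·tan 42.44° = 3.932 m.
Total horizontal offset = 12.341 m.

12 m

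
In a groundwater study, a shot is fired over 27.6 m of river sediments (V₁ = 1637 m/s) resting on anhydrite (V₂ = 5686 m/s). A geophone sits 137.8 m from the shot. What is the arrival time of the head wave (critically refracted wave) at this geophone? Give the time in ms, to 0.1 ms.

θ_c = arcsin(V₁/V₂) = arcsin(1637/5686) = 16.73°, cos θ_c = 0.9577.
Intercept time tᵢ = 2h cos θ_c / V₁ = 2·27.6·0.9577/1637 = 0.03229 s.
t = x/V₂ + tᵢ = 137.8/5686 + 0.03229 = 0.05653 s.

56.5 ms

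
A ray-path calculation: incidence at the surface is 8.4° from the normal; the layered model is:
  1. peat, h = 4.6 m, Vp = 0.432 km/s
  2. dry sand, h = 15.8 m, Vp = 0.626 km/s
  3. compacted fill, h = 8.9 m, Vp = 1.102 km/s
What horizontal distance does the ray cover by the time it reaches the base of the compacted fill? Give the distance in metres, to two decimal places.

p = sin θ₁/V₁ = sin 8.4°/0.432 = 3.3816e-01 s/km is conserved through the stack.
Layer 1: θ = 8.40°; offset = 4.6·tan 8.40° = 0.6793 m.
Layer 2: sin θ = p·0.626 = 0.2117 → θ = 12.22°; offset = 15.8·tan 12.22° = 3.4222 m.
Layer 3: sin θ = p·1.102 = 0.3726 → θ = 21.88°; offset = 8.9·tan 21.88° = 3.5740 m.
Σ offsets = 7.6754 m.

7.68 m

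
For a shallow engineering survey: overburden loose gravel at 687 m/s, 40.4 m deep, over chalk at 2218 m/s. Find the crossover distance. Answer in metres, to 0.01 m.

θ_c = arcsin(687/2218) = 18.04°, so cos θ_c = 0.9508 and tᵢ = 2h cos θ_c/V₁ = 0.1118 s.
At crossover x/V₁ = x/V₂ + tᵢ ⇒ x = tᵢ/(1/V₁ − 1/V₂) = 0.11183/(1.4556e-03 − 4.5086e-04) = 111.30 m.

111.30 m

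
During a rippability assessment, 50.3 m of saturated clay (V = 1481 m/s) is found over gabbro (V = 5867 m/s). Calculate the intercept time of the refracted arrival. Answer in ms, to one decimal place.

65.7 ms

tᵢ = 2h·√(V₂²−V₁²)/(V₁V₂).
√(V₂²−V₁²) = √(5867²−1481²) = 5677.0 m/s.
tᵢ = 2·50.3·5677.0/(1481·5867) = 0.06573 s.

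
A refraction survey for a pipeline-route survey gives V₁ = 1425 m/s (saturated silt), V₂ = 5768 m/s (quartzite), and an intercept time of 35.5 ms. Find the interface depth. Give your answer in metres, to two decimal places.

h = tᵢ·V₁·V₂ / (2·√(V₂²−V₁²)).
√(V₂²−V₁²) = √(5768² − 1425²) = 5589.2 m/s.
h = 0.0355 s × 1425 × 5768 / (2 × 5589.2) = 26.10 m.

26.10 m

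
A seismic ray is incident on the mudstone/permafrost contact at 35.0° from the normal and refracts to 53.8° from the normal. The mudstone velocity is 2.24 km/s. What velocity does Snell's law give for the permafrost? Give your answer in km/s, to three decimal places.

3.151 km/s

sin 35.0° = 0.5736; sin 53.8° = 0.8070.
V₂ = V₁·(sin θ₂/sin θ₁) = 2.24·(0.8070/0.5736) = 3.151 km/s.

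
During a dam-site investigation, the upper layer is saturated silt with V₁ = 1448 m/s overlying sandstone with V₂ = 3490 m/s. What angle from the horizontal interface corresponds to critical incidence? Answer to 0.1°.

65.5°

At critical incidence the refracted ray runs along the interface (θ₂ = 90°), so sin θ_c = V₁/V₂.
θ_c = arcsin(1448/3490) = arcsin 0.4149 = 24.51°.
Measured from the interface: 90° − 24.51° = 65.49°.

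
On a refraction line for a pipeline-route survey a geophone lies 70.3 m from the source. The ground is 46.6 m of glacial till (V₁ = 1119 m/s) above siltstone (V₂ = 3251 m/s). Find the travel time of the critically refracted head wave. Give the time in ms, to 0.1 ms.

θ_c = arcsin(V₁/V₂) = arcsin(1119/3251) = 20.13°, cos θ_c = 0.9389.
Intercept time tᵢ = 2h cos θ_c / V₁ = 2·46.6·0.9389/1119 = 0.07820 s.
t = x/V₂ + tᵢ = 70.3/3251 + 0.07820 = 0.09982 s.

99.8 ms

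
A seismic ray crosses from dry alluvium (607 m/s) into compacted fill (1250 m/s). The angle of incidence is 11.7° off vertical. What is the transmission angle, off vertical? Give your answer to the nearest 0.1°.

24.7°

sin θ₁/V₁ = sin θ₂/V₂ ⇒ sin θ₂ = 1250·sin 11.7°/607 = 1250·0.2028/607 = 0.4176.
θ₂ = arcsin 0.4176 = 24.68° from the normal.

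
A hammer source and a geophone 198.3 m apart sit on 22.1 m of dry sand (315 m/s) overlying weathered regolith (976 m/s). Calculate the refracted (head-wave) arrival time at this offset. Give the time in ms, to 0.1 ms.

336.0 ms

t = x/V₂ + 2h·√(V₂²−V₁²)/(V₁V₂).
√(V₂²−V₁²) = √(976²−315²) = 923.8 m/s; delay term = 2·22.1·923.8/(315·976) = 0.13281 s.
t = 198.3/976 + 0.13281 = 0.33598 s.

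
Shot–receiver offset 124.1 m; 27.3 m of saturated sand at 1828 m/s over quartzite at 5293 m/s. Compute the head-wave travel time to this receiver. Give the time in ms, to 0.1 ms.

51.5 ms

θ_c = arcsin(V₁/V₂) = arcsin(1828/5293) = 20.20°, cos θ_c = 0.9385.
Intercept time tᵢ = 2h cos θ_c / V₁ = 2·27.3·0.9385/1828 = 0.02803 s.
t = x/V₂ + tᵢ = 124.1/5293 + 0.02803 = 0.05148 s.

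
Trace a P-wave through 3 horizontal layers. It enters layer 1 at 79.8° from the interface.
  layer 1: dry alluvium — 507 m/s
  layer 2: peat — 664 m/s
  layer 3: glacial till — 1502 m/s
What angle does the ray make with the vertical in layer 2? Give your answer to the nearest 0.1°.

From the normal: θ₁ = 90° − 79.8° = 10.2°.
Snell's law across each interface conserves sin θ / V, so sin θ_2 = V_2·sin θ₁/V₁.
sin θ_2 = 664 × sin 10.2° / 507 = 0.2319.
θ_2 = arcsin 0.2319 = 13.41°.

13.4°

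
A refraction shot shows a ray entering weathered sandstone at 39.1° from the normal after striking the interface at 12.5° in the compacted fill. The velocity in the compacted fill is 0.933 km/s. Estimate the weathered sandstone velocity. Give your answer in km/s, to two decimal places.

2.72 km/s

Snell's law: sin 12.5°/V₁ = sin 39.1°/V₂.
V₂ = V₁·sin 39.1°/sin 12.5° = 0.933 × 2.9139 = 2.72 km/s.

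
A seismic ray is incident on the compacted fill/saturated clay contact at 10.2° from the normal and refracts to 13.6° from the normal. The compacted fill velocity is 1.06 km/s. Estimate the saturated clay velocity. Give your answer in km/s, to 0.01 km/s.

Snell's law: sin 10.2°/V₁ = sin 13.6°/V₂.
V₂ = V₁·sin 13.6°/sin 10.2° = 1.06 × 1.3279 = 1.41 km/s.

1.41 km/s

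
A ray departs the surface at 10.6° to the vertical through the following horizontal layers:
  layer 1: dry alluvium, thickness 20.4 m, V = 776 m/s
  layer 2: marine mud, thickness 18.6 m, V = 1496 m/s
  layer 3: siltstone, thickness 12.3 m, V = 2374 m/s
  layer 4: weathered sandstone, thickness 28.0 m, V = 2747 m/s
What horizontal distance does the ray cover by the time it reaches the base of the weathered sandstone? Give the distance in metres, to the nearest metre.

p = sin θ₁/V₁ = sin 10.6°/776 = 2.3705e-04 s/m is conserved through the stack.
Layer 1: θ = 10.60°; offset = 20.4·tan 10.60° = 3.818 m.
Layer 2: sin θ = p·1496 = 0.3546 → θ = 20.77°; offset = 18.6·tan 20.77° = 7.055 m.
Layer 3: sin θ = p·2374 = 0.5628 → θ = 34.25°; offset = 12.3·tan 34.25° = 8.374 m.
Layer 4: sin θ = p·2747 = 0.6512 → θ = 40.63°; offset = 28.0·tan 40.63° = 24.025 m.
Σ offsets = 43.271 m.

43 m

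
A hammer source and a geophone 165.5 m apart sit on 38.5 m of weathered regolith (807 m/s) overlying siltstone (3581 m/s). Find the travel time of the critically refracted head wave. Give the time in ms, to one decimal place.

t = x/V₂ + 2h·√(V₂²−V₁²)/(V₁V₂).
√(V₂²−V₁²) = √(3581²−807²) = 3488.9 m/s; delay term = 2·38.5·3488.9/(807·3581) = 0.09296 s.
t = 165.5/3581 + 0.09296 = 0.13918 s.

139.2 ms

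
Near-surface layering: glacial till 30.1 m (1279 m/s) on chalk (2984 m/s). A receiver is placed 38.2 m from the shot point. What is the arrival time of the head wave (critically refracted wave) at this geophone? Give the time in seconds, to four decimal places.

0.0553 s

θ_c = arcsin(V₁/V₂) = arcsin(1279/2984) = 25.38°, cos θ_c = 0.9035.
Intercept time tᵢ = 2h cos θ_c / V₁ = 2·30.1·0.9035/1279 = 0.04253 s.
t = x/V₂ + tᵢ = 38.2/2984 + 0.04253 = 0.05533 s.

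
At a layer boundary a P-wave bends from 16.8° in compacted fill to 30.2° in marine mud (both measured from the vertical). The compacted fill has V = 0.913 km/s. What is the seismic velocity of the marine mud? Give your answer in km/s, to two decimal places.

1.59 km/s

Snell's law: sin 16.8°/V₁ = sin 30.2°/V₂.
V₂ = V₁·sin 30.2°/sin 16.8° = 0.913 × 1.7404 = 1.59 km/s.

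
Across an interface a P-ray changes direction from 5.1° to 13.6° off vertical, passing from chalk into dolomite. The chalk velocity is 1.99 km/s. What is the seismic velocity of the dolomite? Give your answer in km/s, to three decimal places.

5.264 km/s

sin 5.1° = 0.0889; sin 13.6° = 0.2351.
V₂ = V₁·(sin θ₂/sin θ₁) = 1.99·(0.2351/0.0889) = 5.264 km/s.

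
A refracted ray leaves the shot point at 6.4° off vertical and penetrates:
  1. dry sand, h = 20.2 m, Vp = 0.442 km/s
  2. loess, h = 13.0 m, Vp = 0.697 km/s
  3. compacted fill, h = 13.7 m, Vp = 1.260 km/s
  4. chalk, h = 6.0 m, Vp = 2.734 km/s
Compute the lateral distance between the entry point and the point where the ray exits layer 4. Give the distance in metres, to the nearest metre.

p = sin θ₁/V₁ = sin 6.4°/0.442 = 2.5219e-01 s/km is conserved through the stack.
Layer 1: θ = 6.40°; offset = 20.2·tan 6.40° = 2.266 m.
Layer 2: sin θ = p·0.697 = 0.1758 → θ = 10.12°; offset = 13.0·tan 10.12° = 2.321 m.
Layer 3: sin θ = p·1.260 = 0.3178 → θ = 18.53°; offset = 13.7·tan 18.53° = 4.591 m.
Layer 4: sin θ = p·2.734 = 0.6895 → θ = 43.59°; offset = 6.0·tan 43.59° = 5.712 m.
Total horizontal offset = 14.890 m.

15 m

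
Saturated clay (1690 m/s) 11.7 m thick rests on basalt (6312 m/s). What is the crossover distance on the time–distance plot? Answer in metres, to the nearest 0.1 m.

x_cross = 2h·√((V₂+V₁)/(V₂−V₁)).
(V₂+V₁)/(V₂−V₁) = (6312+1690)/(6312−1690) = 1.7313; √ = 1.3158.
x_cross = 2·11.7·1.3158 = 30.79 m.

30.8 m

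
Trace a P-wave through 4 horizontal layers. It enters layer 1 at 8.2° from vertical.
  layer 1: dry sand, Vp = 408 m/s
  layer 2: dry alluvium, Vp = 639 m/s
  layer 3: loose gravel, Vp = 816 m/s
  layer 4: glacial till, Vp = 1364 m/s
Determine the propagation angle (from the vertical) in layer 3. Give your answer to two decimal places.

Ray parameter p = sin 8.2° / 408 = 3.4958e-04 s/m.
sin θ_3 = p·V_3 = 3.4958e-04 × 816 = 0.2853.
θ_3 = arcsin 0.2853 = 16.57°.

16.57°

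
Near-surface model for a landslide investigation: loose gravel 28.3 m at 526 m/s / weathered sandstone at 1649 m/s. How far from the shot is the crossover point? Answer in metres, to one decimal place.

78.8 m

θ_c = arcsin(526/1649) = 18.60°, so cos θ_c = 0.9478 and tᵢ = 2h cos θ_c/V₁ = 0.1020 s.
At crossover x/V₁ = x/V₂ + tᵢ ⇒ x = tᵢ/(1/V₁ − 1/V₂) = 0.10198/(1.9011e-03 − 6.0643e-04) = 78.77 m.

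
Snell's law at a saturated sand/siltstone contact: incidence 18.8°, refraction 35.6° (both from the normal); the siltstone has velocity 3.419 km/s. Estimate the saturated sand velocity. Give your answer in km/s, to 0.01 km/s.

sin 18.8° = 0.3223; sin 35.6° = 0.5821.
V₁ = V₂·(sin θ₁/sin θ₂) = 3.419·(0.3223/0.5821) = 1.89 km/s.

1.89 km/s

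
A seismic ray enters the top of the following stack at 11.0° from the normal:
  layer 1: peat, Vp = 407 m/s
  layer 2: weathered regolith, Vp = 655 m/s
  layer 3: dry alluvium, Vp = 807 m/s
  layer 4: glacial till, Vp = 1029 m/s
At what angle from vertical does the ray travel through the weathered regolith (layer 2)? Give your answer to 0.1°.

Ray parameter p = sin 11.0° / 407 = 4.6882e-04 s/m.
sin θ_2 = p·V_2 = 4.6882e-04 × 655 = 0.3071.
θ_2 = 17.88° from the vertical.

17.9°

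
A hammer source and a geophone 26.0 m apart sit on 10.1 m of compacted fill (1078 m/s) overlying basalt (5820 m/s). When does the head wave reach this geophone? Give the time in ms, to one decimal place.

22.9 ms

t = x/V₂ + 2h·√(V₂²−V₁²)/(V₁V₂).
√(V₂²−V₁²) = √(5820²−1078²) = 5719.3 m/s; delay term = 2·10.1·5719.3/(1078·5820) = 0.01841 s.
t = 26.0/5820 + 0.01841 = 0.02288 s.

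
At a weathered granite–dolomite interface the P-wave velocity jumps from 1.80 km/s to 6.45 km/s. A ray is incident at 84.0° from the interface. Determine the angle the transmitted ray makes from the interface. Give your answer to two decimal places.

68.00°

Angle from the normal: 90° − 84.0° = 6.0°.
sin θ₁/V₁ = sin θ₂/V₂ ⇒ sin θ₂ = 6.45·sin 6.0°/1.80 = 6.45·0.1045/1.80 = 0.3746.
θ₂ = sin⁻¹(0.3746) = 22.00° (from vertical).
From the interface: 90° − 22.00° = 68.00°.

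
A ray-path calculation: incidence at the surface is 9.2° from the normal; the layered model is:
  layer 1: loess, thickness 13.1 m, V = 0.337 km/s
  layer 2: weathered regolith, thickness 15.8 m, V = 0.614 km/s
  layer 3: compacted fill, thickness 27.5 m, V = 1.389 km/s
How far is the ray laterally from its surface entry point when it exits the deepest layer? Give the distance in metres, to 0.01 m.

p = sin θ₁/V₁ = sin 9.2°/0.337 = 4.7442e-01 s/km is conserved through the stack.
Layer 1: θ = 9.20°; offset = 13.1·tan 9.20° = 2.1217 m.
Layer 2: sin θ = p·0.614 = 0.2913 → θ = 16.94°; offset = 15.8·tan 16.94° = 4.8111 m.
Layer 3: sin θ = p·1.389 = 0.6590 → θ = 41.22°; offset = 27.5·tan 41.22° = 24.0929 m.
Summing the layer offsets gives 31.0258 m.

31.03 m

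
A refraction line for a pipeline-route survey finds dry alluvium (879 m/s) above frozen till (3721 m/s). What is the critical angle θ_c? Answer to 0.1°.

13.7°

Critical incidence: sin θ_c = V₁/V₂ = 879/3721 = 0.2362.
θ_c = arcsin 0.2362 = 13.66°.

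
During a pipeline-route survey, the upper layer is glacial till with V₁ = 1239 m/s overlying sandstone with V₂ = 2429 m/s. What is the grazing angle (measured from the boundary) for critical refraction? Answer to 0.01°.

Critical incidence: sin θ_c = V₁/V₂ = 1239/2429 = 0.5101.
θ_c = arcsin 0.5101 = 30.67°.
Measured from the interface: 90° − 30.67° = 59.33°.

59.33°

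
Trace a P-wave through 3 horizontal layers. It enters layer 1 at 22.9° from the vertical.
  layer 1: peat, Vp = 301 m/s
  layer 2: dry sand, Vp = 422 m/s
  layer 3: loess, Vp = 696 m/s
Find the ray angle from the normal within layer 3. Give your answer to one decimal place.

Snell's law across each interface conserves sin θ / V, so sin θ_3 = V_3·sin θ₁/V₁.
sin θ_3 = 696 × sin 22.9° / 301 = 0.8998.
θ_3 = arcsin 0.8998 = 64.13°.

64.1°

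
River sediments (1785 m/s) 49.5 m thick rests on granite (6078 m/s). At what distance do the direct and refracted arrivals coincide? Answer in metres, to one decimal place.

134.0 m

θ_c = arcsin(1785/6078) = 17.08°, so cos θ_c = 0.9559 and tᵢ = 2h cos θ_c/V₁ = 0.0530 s.
At crossover x/V₁ = x/V₂ + tᵢ ⇒ x = tᵢ/(1/V₁ − 1/V₂) = 0.05302/(5.6022e-04 − 1.6453e-04) = 133.98 m.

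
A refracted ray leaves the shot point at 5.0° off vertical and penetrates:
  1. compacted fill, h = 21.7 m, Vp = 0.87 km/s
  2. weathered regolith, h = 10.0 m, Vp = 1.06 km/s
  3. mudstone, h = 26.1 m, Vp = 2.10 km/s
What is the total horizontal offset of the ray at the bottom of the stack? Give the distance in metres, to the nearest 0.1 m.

8.6 m

p = sin θ₁/V₁ = sin 5.0°/0.87 = 1.0018e-01 s/km is conserved through the stack.
Layer 1: θ = 5.00°; offset = 21.7·tan 5.00° = 1.899 m.
Layer 2: sin θ = p·1.06 = 0.1062 → θ = 6.10°; offset = 10.0·tan 6.10° = 1.068 m.
Layer 3: sin θ = p·2.10 = 0.2104 → θ = 12.14°; offset = 26.1·tan 12.14° = 5.617 m.
Summing the layer offsets gives 8.583 m.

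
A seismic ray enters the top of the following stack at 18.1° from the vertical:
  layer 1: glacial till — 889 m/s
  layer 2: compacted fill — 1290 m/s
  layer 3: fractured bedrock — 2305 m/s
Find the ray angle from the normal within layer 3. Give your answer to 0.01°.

Snell's law across each interface conserves sin θ / V, so sin θ_3 = V_3·sin θ₁/V₁.
sin θ_3 = 2305 × sin 18.1° / 889 = 0.8055.
θ_3 = 53.66° from the vertical.

53.66°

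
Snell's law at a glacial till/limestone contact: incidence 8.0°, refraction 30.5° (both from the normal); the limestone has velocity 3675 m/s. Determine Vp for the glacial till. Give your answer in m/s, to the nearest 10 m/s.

Snell's law: sin 8.0°/V₁ = sin 30.5°/V₂.
V₁ = V₂·sin 8.0°/sin 30.5° = 3675 × 0.2742 = 1007.73 m/s.

1010 m/s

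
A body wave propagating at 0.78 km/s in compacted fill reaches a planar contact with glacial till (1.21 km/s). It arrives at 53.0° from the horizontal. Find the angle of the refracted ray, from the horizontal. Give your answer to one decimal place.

Angle from the normal: 90° − 53.0° = 37.0°.
Snell's law: sin θ₂ = (V₂/V₁)·sin θ₁ = (1.21/0.78)·sin 37.0° = 0.9336.
θ₂ = sin⁻¹(0.9336) = 69.00° (from vertical).
From the interface: 90° − 69.00° = 21.00°.

21.0°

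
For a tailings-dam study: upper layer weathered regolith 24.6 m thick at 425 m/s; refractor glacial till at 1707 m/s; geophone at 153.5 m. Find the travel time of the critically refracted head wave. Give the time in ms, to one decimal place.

202.0 ms

t = x/V₂ + 2h·√(V₂²−V₁²)/(V₁V₂).
√(V₂²−V₁²) = √(1707²−425²) = 1653.2 m/s; delay term = 2·24.6·1653.2/(425·1707) = 0.11212 s.
t = 153.5/1707 + 0.11212 = 0.20204 s.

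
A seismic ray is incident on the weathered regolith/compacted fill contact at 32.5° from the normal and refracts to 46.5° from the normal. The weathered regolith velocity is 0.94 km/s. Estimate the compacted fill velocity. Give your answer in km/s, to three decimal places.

sin 32.5° = 0.5373; sin 46.5° = 0.7254.
V₂ = V₁·(sin θ₂/sin θ₁) = 0.94·(0.7254/0.5373) = 1.269 km/s.

1.269 km/s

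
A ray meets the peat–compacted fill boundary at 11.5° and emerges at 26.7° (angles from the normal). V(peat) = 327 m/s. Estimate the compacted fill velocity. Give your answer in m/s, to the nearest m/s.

sin 11.5° = 0.1994; sin 26.7° = 0.4493.
V₂ = V₁·(sin θ₂/sin θ₁) = 327·(0.4493/0.1994) = 736.97 m/s.

737 m/s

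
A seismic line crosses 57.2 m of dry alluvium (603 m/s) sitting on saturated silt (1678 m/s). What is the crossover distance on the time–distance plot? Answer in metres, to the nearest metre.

167 m

x_cross = 2h·√((V₂+V₁)/(V₂−V₁)).
(V₂+V₁)/(V₂−V₁) = (1678+603)/(1678−603) = 2.1219; √ = 1.4567.
x_cross = 2·57.2·1.4567 = 166.64 m.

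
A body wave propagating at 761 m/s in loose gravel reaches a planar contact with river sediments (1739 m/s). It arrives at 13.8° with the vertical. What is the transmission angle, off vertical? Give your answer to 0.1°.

sin θ₁/V₁ = sin θ₂/V₂ ⇒ sin θ₂ = 1739·sin 13.8°/761 = 1739·0.2385/761 = 0.5451.
θ₂ = arcsin 0.5451 = 33.03° from the normal.

33.0°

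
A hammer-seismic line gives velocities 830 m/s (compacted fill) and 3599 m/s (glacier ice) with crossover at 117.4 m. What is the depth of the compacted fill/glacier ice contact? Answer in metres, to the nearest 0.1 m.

h = (x_cross/2)·√((V₂−V₁)/(V₂+V₁)).
(V₂−V₁)/(V₂+V₁) = (3599−830)/(3599+830) = 0.6252; √ = 0.7907.
h = (117.4/2)·0.7907 = 46.41 m.

46.4 m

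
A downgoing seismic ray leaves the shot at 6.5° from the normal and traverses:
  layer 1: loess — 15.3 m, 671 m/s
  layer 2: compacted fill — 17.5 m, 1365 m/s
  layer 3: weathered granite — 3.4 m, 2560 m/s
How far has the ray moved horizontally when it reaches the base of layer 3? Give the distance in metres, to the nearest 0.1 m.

7.5 m

Apply Snell's law at each interface; in layer i the horizontal offset is hᵢ·tan θᵢ.
Layer 1: θ = 6.50°; offset = 15.3·tan 6.50° = 1.743 m.
Layer 2: sin θ = 1365·sin 6.5°/671 = 0.2303, θ = 13.31°; offset = 17.5·tan 13.31° = 4.141 m.
Layer 3: sin θ = 2560·sin 6.5°/671 = 0.4319, θ = 25.59°; offset = 3.4·tan 25.59° = 1.628 m.
Σ offsets = 7.513 m.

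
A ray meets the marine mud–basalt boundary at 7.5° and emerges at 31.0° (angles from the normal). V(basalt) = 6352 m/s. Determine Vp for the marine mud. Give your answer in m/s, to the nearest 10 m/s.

1610 m/s

sin 7.5° = 0.1305; sin 31.0° = 0.5150.
V₁ = V₂·(sin θ₁/sin θ₂) = 6352·(0.1305/0.5150) = 1609.79 m/s.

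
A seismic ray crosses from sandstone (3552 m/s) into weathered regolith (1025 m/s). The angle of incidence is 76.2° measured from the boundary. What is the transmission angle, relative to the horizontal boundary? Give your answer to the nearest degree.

86°

Angle from the normal: 90° − 76.2° = 13.8°.
sin θ₁/V₁ = sin θ₂/V₂ ⇒ sin θ₂ = 1025·sin 13.8°/3552 = 1025·0.2385/3552 = 0.0688.
θ₂ = sin⁻¹(0.0688) = 3.95° (from vertical).
From the interface: 90° − 3.95° = 86.05°.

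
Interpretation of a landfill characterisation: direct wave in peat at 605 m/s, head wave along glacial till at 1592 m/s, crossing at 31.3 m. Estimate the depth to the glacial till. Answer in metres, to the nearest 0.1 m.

x_cross = 2h·√((V₂+V₁)/(V₂−V₁)) → h = x_cross / (2·√((V₂+V₁)/(V₂−V₁))).
√((V₂+V₁)/(V₂−V₁)) = √((1592+605)/(1592−605)) = 1.4920.
h = 31.3 / (2·1.4920) = 10.49 m.

10.5 m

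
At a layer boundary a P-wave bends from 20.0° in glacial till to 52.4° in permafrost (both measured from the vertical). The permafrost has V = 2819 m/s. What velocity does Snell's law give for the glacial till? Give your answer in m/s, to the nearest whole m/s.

sin 20.0° = 0.3420; sin 52.4° = 0.7923.
V₁ = V₂·(sin θ₁/sin θ₂) = 2819·(0.3420/0.7923) = 1216.92 m/s.

1217 m/s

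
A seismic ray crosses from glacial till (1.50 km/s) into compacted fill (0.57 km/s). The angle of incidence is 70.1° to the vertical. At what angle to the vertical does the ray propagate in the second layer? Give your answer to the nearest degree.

21°

Snell's law: sin θ₂ = (V₂/V₁)·sin θ₁ = (0.57/1.50)·sin 70.1° = 0.3573.
θ₂ = arcsin 0.3573 = 20.94° from the normal.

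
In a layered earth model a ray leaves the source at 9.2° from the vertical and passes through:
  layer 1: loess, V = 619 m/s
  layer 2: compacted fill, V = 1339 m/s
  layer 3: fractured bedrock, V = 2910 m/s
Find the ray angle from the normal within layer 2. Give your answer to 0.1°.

20.2°

Ray parameter p = sin 9.2° / 619 = 2.5829e-04 s/m.
sin θ_2 = p·V_2 = 2.5829e-04 × 1339 = 0.3458.
θ_2 = arcsin 0.3458 = 20.23°.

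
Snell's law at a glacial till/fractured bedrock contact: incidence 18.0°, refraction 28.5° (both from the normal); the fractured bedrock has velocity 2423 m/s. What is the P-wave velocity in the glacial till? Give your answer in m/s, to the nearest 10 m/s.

1570 m/s

sin 18.0° = 0.3090; sin 28.5° = 0.4772.
V₁ = V₂·(sin θ₁/sin θ₂) = 2423·(0.3090/0.4772) = 1569.18 m/s.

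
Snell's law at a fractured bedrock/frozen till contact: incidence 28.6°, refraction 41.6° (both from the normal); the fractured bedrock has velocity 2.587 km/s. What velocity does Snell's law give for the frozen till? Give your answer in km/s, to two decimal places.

Snell's law: sin 28.6°/V₁ = sin 41.6°/V₂.
V₂ = V₁·sin 41.6°/sin 28.6° = 2.587 × 1.3870 = 3.59 km/s.

3.59 km/s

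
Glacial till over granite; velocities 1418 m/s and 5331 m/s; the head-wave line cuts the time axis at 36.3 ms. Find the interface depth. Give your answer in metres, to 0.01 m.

h = tᵢ·V₁·V₂ / (2·√(V₂²−V₁²)).
√(V₂²−V₁²) = √(5331² − 1418²) = 5139.0 m/s.
h = 0.0363 s × 1418 × 5331 / (2 × 5139.0) = 26.70 m.

26.70 m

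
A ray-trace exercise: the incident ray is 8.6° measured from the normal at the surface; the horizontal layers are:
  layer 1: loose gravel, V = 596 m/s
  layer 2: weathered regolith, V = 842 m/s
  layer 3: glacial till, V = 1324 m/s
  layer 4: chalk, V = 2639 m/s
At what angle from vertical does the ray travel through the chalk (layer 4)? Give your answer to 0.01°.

Snell's law across each interface conserves sin θ / V, so sin θ_4 = V_4·sin θ₁/V₁.
sin θ_4 = 2639 × sin 8.6° / 596 = 0.6621.
θ_4 = arcsin 0.6621 = 41.46°.

41.46°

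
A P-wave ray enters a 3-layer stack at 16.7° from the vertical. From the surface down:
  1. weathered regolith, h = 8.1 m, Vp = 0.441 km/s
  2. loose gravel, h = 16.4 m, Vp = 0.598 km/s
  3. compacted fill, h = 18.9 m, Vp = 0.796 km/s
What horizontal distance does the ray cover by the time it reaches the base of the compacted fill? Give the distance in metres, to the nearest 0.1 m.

20.8 m

Apply Snell's law at each interface; in layer i the horizontal offset is hᵢ·tan θᵢ.
Layer 1: θ = 16.70°; offset = 8.1·tan 16.70° = 2.430 m.
Layer 2: sin θ = 0.598·sin 16.7°/0.441 = 0.3897, θ = 22.93°; offset = 16.4·tan 22.93° = 6.939 m.
Layer 3: sin θ = 0.796·sin 16.7°/0.441 = 0.5187, θ = 31.24°; offset = 18.9·tan 31.24° = 11.466 m.
Total horizontal offset = 20.835 m.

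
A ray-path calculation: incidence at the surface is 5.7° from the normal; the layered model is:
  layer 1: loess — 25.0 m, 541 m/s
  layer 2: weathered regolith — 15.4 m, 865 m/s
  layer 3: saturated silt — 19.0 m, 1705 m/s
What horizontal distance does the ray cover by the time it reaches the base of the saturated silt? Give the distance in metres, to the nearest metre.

Apply Snell's law at each interface; in layer i the horizontal offset is hᵢ·tan θᵢ.
Layer 1: θ = 5.70°; offset = 25.0·tan 5.70° = 2.495 m.
Layer 2: sin θ = 865·sin 5.7°/541 = 0.1588, θ = 9.14°; offset = 15.4·tan 9.14° = 2.477 m.
Layer 3: sin θ = 1705·sin 5.7°/541 = 0.3130, θ = 18.24°; offset = 19.0·tan 18.24° = 6.262 m.
Total horizontal offset = 11.234 m.

11 m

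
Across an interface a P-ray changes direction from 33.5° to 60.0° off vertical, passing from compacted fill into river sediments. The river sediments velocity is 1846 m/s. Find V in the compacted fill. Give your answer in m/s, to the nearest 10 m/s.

Snell's law: sin 33.5°/V₁ = sin 60.0°/V₂.
V₁ = V₂·sin 33.5°/sin 60.0° = 1846 × 0.6373 = 1176.50 m/s.

1180 m/s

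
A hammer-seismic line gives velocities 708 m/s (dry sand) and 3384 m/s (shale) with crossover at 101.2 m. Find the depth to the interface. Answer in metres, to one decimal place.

40.9 m

x_cross = 2h·√((V₂+V₁)/(V₂−V₁)) → h = x_cross / (2·√((V₂+V₁)/(V₂−V₁))).
√((V₂+V₁)/(V₂−V₁)) = √((3384+708)/(3384−708)) = 1.2366.
h = 101.2 / (2·1.2366) = 40.92 m.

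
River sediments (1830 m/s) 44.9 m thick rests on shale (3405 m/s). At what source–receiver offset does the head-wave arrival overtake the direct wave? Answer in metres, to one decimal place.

163.7 m

θ_c = arcsin(1830/3405) = 32.51°, so cos θ_c = 0.8433 and tᵢ = 2h cos θ_c/V₁ = 0.0414 s.
At crossover x/V₁ = x/V₂ + tᵢ ⇒ x = tᵢ/(1/V₁ − 1/V₂) = 0.04138/(5.4645e-04 − 2.9369e-04) = 163.72 m.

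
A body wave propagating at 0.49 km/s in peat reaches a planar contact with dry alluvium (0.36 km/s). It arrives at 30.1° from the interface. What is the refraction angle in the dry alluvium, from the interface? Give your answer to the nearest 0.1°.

Angle from the normal: 90° − 30.1° = 59.9°.
Snell's law: sin θ₂ = (V₂/V₁)·sin θ₁ = (0.36/0.49)·sin 59.9° = 0.6356.
θ₂ = sin⁻¹(0.6356) = 39.47° (from vertical).
From the interface: 90° − 39.47° = 50.53°.

50.5°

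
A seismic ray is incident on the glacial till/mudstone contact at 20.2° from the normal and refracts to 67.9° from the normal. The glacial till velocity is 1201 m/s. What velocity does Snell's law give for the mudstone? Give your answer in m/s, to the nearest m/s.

sin 20.2° = 0.3453; sin 67.9° = 0.9265.
V₂ = V₁·(sin θ₂/sin θ₁) = 1201·(0.9265/0.3453) = 3222.61 m/s.

3223 m/s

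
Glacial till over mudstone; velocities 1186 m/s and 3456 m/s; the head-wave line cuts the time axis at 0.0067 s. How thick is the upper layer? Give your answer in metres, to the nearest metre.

4 m

h = tᵢ·V₁·V₂ / (2·√(V₂²−V₁²)).
√(V₂²−V₁²) = √(3456² − 1186²) = 3246.1 m/s.
h = 0.0067 s × 1186 × 3456 / (2 × 3246.1) = 4.23 m.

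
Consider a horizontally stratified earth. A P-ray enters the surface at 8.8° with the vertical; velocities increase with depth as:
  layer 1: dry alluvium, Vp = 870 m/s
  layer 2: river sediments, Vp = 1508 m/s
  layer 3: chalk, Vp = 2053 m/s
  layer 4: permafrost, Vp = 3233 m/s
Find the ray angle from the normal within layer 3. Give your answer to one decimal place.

Ray parameter p = sin 8.8° / 870 = 1.7585e-04 s/m.
sin θ_3 = p·V_3 = 1.7585e-04 × 2053 = 0.3610.
θ_3 = arcsin 0.3610 = 21.16°.

21.2°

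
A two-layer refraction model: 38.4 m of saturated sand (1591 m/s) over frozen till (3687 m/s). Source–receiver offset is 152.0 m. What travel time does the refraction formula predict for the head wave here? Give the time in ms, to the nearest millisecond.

85 ms

t = x/V₂ + 2h·√(V₂²−V₁²)/(V₁V₂).
√(V₂²−V₁²) = √(3687²−1591²) = 3326.1 m/s; delay term = 2·38.4·3326.1/(1591·3687) = 0.04355 s.
t = 152.0/3687 + 0.04355 = 0.08477 s.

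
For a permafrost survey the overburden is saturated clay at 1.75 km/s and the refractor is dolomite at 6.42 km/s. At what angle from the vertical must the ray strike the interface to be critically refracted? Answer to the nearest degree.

At critical incidence the refracted ray runs along the interface (θ₂ = 90°), so sin θ_c = V₁/V₂.
θ_c = arcsin(1.75/6.42) = arcsin 0.2726 = 15.82°.

16°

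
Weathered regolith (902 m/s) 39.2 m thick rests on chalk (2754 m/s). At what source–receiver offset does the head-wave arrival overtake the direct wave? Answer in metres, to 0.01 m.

θ_c = arcsin(902/2754) = 19.12°, so cos θ_c = 0.9448 and tᵢ = 2h cos θ_c/V₁ = 0.0821 s.
At crossover x/V₁ = x/V₂ + tᵢ ⇒ x = tᵢ/(1/V₁ − 1/V₂) = 0.08212/(1.1086e-03 − 3.6311e-04) = 110.15 m.

110.15 m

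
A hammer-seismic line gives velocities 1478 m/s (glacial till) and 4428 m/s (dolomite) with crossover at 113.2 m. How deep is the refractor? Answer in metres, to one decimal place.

h = (x_cross/2)·√((V₂−V₁)/(V₂+V₁)).
(V₂−V₁)/(V₂+V₁) = (4428−1478)/(4428+1478) = 0.4995; √ = 0.7067.
h = (113.2/2)·0.7067 = 40.00 m.

40.0 m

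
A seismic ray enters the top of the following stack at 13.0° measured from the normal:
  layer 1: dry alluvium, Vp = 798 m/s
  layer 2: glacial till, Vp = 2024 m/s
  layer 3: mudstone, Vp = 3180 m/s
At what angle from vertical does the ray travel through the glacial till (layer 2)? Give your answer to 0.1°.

34.8°

Snell's law across each interface conserves sin θ / V, so sin θ_2 = V_2·sin θ₁/V₁.
sin θ_2 = 2024 × sin 13.0° / 798 = 0.5706.
θ_2 = 34.79° from the vertical.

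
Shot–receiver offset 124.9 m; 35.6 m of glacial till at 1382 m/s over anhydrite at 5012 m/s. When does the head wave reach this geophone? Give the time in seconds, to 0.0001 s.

0.0744 s

θ_c = arcsin(V₁/V₂) = arcsin(1382/5012) = 16.01°, cos θ_c = 0.9612.
Intercept time tᵢ = 2h cos θ_c / V₁ = 2·35.6·0.9612/1382 = 0.04952 s.
t = x/V₂ + tᵢ = 124.9/5012 + 0.04952 = 0.07444 s.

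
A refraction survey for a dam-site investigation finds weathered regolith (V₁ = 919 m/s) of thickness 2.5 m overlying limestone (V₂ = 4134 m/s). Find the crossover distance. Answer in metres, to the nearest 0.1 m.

x_cross = 2h·√((V₂+V₁)/(V₂−V₁)).
(V₂+V₁)/(V₂−V₁) = (4134+919)/(4134−919) = 1.5717; √ = 1.2537.
x_cross = 2·2.5·1.2537 = 6.27 m.

6.3 m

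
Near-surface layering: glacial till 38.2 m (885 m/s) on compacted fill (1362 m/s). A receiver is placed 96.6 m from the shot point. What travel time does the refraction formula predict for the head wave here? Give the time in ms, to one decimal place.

θ_c = arcsin(V₁/V₂) = arcsin(885/1362) = 40.52°, cos θ_c = 0.7601.
Intercept time tᵢ = 2h cos θ_c / V₁ = 2·38.2·0.7601/885 = 0.06562 s.
t = x/V₂ + tᵢ = 96.6/1362 + 0.06562 = 0.13654 s.

136.5 ms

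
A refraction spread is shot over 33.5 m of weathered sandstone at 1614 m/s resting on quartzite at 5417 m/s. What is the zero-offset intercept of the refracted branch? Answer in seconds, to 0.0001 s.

θ_c = arcsin(V₁/V₂) = arcsin(1614/5417) = 17.33°; cos θ_c = 0.9546.
tᵢ = 2h·cos θ_c / V₁ = 2·33.5·0.9546 / 1614 = 0.03963 s.

0.0396 s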